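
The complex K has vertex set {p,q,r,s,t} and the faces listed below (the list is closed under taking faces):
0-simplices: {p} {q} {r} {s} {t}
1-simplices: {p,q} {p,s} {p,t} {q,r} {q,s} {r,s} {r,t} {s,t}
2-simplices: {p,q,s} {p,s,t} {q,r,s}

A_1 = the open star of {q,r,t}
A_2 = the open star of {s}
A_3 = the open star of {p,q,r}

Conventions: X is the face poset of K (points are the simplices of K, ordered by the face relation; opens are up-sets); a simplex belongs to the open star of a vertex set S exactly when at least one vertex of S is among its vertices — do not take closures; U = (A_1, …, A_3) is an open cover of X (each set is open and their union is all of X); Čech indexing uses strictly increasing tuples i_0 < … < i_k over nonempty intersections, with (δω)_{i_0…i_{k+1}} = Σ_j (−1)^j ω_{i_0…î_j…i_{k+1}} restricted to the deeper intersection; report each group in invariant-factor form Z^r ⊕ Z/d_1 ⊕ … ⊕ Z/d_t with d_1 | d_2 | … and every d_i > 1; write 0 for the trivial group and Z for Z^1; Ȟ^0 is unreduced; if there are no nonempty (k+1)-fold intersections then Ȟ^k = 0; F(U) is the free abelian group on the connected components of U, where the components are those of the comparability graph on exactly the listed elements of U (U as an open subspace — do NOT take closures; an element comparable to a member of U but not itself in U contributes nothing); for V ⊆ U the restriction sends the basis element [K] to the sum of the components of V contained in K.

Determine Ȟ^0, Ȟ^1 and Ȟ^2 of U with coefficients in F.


nonempty intersections:
  A1={{q},{r},{t},{p,q},{p,t},{q,r},{q,s},{r,s},{r,t},{s,t},{p,q,s},{p,s,t},{q,r,s}} A2={{s},{p,s},{q,s},{r,s},{s,t},{p,q,s},{p,s,t},{q,r,s}} A3={{p},{q},{r},{p,q},{p,s},{p,t},{q,r},{q,s},{r,s},{r,t},{p,q,s},{p,s,t},{q,r,s}}
  A12={{q,s},{r,s},{s,t},{p,q,s},{p,s,t},{q,r,s}} A13={{q},{r},{p,q},{p,t},{q,r},{q,s},{r,s},{r,t},{p,q,s},{p,s,t},{q,r,s}} A23={{p,s},{q,s},{r,s},{p,q,s},{p,s,t},{q,r,s}}
  A123={{q,s},{r,s},{p,q,s},{p,s,t},{q,r,s}}
components per intersection:
  A1: {{q},{r},{t},{p,q},{p,t},{q,r},{q,s},{r,s},{r,t},{s,t},{p,q,s},{p,s,t},{q,r,s}}
  A2: {{s},{p,s},{q,s},{r,s},{s,t},{p,q,s},{p,s,t},{q,r,s}}
  A3: {{p},{q},{r},{p,q},{p,s},{p,t},{q,r},{q,s},{r,s},{r,t},{p,q,s},{p,s,t},{q,r,s}}
  A12: {{q,s},{r,s},{p,q,s},{q,r,s}} {{s,t},{p,s,t}}
  A13: {{q},{r},{p,q},{q,r},{q,s},{r,s},{r,t},{p,q,s},{q,r,s}} {{p,t},{p,s,t}}
  A23: {{p,s},{q,s},{r,s},{p,q,s},{p,s,t},{q,r,s}}
  A123: {{q,s},{r,s},{p,q,s},{q,r,s}} {{p,s,t}}
C dims 3,5,2; δ0: rk 2, SNF 1^2; δ1: rk 2, SNF 1^2
Ȟ^0: (3−2)−0=1 ⇒ Z
Ȟ^1: (5−2)−2=1 ⇒ Z
Ȟ^2: (2−0)−2=0 ⇒ 0

Ȟ^0(U;F) ≅ Z, Ȟ^1(U;F) ≅ Z, Ȟ^2(U;F) ≅ 0


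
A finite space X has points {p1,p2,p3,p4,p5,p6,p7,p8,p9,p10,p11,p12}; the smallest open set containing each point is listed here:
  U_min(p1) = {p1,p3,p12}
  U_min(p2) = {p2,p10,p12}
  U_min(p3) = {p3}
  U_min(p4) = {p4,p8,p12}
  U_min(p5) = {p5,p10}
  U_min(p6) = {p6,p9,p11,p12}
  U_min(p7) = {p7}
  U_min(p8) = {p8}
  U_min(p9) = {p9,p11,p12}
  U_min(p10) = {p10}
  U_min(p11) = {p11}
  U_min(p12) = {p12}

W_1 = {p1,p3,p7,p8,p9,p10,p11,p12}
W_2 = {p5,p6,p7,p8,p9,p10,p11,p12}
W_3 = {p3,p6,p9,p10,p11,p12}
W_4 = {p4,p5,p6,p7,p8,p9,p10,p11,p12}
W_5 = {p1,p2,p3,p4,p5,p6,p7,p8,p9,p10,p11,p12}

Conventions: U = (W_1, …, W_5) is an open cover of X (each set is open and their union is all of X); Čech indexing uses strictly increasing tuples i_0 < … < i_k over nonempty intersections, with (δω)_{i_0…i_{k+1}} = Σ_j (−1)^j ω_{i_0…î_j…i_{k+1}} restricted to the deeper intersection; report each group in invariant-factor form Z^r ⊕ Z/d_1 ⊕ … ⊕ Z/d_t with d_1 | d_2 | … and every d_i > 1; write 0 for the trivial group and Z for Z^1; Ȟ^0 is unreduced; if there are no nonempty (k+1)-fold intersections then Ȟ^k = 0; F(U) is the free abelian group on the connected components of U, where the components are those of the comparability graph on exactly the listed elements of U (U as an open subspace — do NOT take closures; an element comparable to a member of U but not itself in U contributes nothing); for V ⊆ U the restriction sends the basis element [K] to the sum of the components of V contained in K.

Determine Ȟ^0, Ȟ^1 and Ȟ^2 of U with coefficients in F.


Ȟ^0(U;F) ≅ Z^2, Ȟ^1(U;F) ≅ 0, Ȟ^2(U;F) ≅ 0

intersection data:
  W12={p7,p8,p9,p10,p11,p12} W13={p3,p9,p10,p11,p12} W14={p7,p8,p9,p10,p11,p12} W15={p1,p3,p7,p8,p9,p10,p11,p12} W23={p6,p9,p10,p11,p12} W24={p5,p6,p7,p8,p9,p10,p11,p12} W25={p5,p6,p7,p8,p9,p10,p11,p12} W34={p6,p9,p10,p11,p12} W35={p3,p6,p9,p10,p11,p12} W45={p4,p5,p6,p7,p8,p9,p10,p11,p12}
  W123={p9,p10,p11,p12} W124={p7,p8,p9,p10,p11,p12} W125={p7,p8,p9,p10,p11,p12} W134={p9,p10,p11,p12} W135={p3,p9,p10,p11,p12} W145={p7,p8,p9,p10,p11,p12} W234={p6,p9,p10,p11,p12} W235={p6,p9,p10,p11,p12} W245={p5,p6,p7,p8,p9,p10,p11,p12} W345={p6,p9,p10,p11,p12}
  W1234={p9,p10,p11,p12} W1235={p9,p10,p11,p12} W1245={p7,p8,p9,p10,p11,p12} W1345={p9,p10,p11,p12} W2345={p6,p9,p10,p11,p12}
  W12345={p9,p10,p11,p12}
components per intersection:
  W1: {p1,p3,p9,p11,p12} {p7} {p8} {p10}
  W2: {p5,p10} {p6,p9,p11,p12} {p7} {p8}
  W3: {p3} {p6,p9,p11,p12} {p10}
  W4: {p4,p6,p8,p9,p11,p12} {p5,p10} {p7}
  W5: {p1,p2,p3,p4,p5,p6,p8,p9,p10,p11,p12} {p7}
  W12: {p7} {p8} {p9,p11,p12} {p10}
  W13: {p3} {p9,p11,p12} {p10}
  W14: {p7} {p8} {p9,p11,p12} {p10}
  W15: {p1,p3,p9,p11,p12} {p7} {p8} {p10}
  W23: {p6,p9,p11,p12} {p10}
  W24: {p5,p10} {p6,p9,p11,p12} {p7} {p8}
  W25: {p5,p10} {p6,p9,p11,p12} {p7} {p8}
  W34: {p6,p9,p11,p12} {p10}
  W35: {p3} {p6,p9,p11,p12} {p10}
  W45: {p4,p6,p8,p9,p11,p12} {p5,p10} {p7}
  W123: {p9,p11,p12} {p10}
  W124: {p7} {p8} {p9,p11,p12} {p10}
  W125: {p7} {p8} {p9,p11,p12} {p10}
  W134: {p9,p11,p12} {p10}
  W135: {p3} {p9,p11,p12} {p10}
  W145: {p7} {p8} {p9,p11,p12} {p10}
  W234: {p6,p9,p11,p12} {p10}
  W235: {p6,p9,p11,p12} {p10}
  W245: {p5,p10} {p6,p9,p11,p12} {p7} {p8}
  W345: {p6,p9,p11,p12} {p10}
  W1234: {p9,p11,p12} {p10}
  W1235: {p9,p11,p12} {p10}
  W1245: {p7} {p8} {p9,p11,p12} {p10}
  W1345: {p9,p11,p12} {p10}
  W2345: {p6,p9,p11,p12} {p10}
  W12345: {p9,p11,p12} {p10}
C dims 16,33,29,12; δ0: rk 14, SNF 1^14; δ1: rk 19, SNF 1^19; δ2: rk 10, SNF 1^10
Ȟ^0 = (16 − 14) − 0 = 2, so Ȟ^0 ≅ Z^2
Ȟ^1 = (33 − 19) − 14 = 0, so Ȟ^1 ≅ 0
Ȟ^2 = (29 − 10) − 19 = 0, so Ȟ^2 ≅ 0


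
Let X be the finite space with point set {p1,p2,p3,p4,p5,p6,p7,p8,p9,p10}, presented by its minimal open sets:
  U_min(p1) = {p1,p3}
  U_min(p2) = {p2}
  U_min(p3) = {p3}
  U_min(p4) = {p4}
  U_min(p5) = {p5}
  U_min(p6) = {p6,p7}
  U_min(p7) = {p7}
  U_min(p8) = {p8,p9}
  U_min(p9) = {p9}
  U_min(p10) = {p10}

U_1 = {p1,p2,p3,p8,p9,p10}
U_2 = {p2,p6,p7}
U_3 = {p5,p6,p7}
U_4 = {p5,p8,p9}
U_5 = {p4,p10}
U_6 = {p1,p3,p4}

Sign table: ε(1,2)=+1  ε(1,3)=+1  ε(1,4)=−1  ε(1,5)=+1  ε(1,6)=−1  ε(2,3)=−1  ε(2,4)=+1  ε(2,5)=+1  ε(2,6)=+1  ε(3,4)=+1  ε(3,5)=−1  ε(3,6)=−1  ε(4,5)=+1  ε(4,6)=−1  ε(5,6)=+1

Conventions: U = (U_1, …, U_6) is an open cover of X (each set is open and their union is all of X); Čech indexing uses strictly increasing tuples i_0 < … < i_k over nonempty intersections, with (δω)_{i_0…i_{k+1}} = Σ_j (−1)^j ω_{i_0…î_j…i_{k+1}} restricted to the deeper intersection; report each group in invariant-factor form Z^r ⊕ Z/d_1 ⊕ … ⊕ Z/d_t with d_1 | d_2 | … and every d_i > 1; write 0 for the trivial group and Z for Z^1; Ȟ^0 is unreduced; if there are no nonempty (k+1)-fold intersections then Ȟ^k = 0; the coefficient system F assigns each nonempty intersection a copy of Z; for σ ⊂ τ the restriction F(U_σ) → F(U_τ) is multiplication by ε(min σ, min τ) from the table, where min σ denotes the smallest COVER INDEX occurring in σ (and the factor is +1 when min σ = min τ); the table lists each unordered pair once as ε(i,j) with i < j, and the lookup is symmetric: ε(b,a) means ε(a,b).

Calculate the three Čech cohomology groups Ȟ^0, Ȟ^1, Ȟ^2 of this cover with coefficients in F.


nerve simplices:
  U12={p2} U14={p8,p9} U15={p10} U16={p1,p3} U23={p6,p7} U34={p5} U56={p4}
C dims 6,7; δ0: rk 6, SNF 1^5·2
degree 0: 6−6−0 = 0 → Ȟ^0 ≅ 0
degree 1: 7−0−6 = 1 plus torsion [2] → Ȟ^1 ≅ Z ⊕ Z/2
degree 2: 0−0−0 = 0 → Ȟ^2 ≅ 0

Ȟ^0 = 0; Ȟ^1 = Z ⊕ Z/2; Ȟ^2 = 0


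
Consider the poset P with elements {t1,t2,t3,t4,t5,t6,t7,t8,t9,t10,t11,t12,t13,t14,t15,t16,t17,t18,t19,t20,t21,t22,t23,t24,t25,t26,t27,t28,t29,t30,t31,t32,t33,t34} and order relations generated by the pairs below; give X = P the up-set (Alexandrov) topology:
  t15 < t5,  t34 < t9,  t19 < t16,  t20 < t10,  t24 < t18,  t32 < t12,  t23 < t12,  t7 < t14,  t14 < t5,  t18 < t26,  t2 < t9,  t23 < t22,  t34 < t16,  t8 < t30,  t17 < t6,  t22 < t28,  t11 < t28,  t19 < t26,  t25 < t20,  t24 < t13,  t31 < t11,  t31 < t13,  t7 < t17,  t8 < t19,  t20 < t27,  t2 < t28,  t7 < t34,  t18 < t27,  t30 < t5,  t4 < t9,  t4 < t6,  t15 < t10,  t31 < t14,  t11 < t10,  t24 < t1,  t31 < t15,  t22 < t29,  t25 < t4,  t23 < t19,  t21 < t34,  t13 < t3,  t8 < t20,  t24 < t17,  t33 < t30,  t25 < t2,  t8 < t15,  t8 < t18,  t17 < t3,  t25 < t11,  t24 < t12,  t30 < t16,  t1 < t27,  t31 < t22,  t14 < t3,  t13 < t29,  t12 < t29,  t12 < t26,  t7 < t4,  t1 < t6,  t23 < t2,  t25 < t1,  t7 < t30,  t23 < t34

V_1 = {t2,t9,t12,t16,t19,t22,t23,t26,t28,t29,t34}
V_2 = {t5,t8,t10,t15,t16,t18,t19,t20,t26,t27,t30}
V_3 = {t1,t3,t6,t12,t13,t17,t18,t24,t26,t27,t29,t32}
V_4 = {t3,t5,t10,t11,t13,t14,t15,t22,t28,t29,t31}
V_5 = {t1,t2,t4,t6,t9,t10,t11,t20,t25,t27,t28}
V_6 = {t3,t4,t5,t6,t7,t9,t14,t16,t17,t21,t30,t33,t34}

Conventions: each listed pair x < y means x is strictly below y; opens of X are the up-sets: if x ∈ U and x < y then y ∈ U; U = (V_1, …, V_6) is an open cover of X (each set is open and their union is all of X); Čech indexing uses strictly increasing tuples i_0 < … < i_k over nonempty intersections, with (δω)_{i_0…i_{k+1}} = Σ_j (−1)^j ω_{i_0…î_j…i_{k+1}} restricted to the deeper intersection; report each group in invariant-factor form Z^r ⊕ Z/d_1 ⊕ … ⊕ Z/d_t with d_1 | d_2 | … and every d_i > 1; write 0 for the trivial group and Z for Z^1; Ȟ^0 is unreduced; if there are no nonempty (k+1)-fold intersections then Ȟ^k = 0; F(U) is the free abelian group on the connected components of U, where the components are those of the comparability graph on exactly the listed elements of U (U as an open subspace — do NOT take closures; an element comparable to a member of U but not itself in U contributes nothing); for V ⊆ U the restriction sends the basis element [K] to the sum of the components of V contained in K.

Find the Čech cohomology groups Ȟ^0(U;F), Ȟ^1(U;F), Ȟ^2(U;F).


nerve simplices:
  V12={t16,t19,t26} V13={t12,t26,t29} V14={t22,t28,t29} V15={t2,t9,t28} V16={t9,t16,t34} V23={t18,t26,t27} V24={t5,t10,t15} V25={t10,t20,t27} V26={t5,t16,t30} V34={t3,t13,t29} V35={t1,t6,t27} V36={t3,t6,t17} V45={t10,t11,t28} V46={t3,t5,t14} V56={t4,t6,t9}
  V123={t26} V126={t16} V134={t29} V145={t28} V156={t9} V235={t27} V245={t10} V246={t5} V346={t3} V356={t6}
components per intersection:
  V1: {t2,t9,t12,t16,t19,t22,t23,t26,t28,t29,t34}
  V2: {t5,t8,t10,t15,t16,t18,t19,t20,t26,t27,t30}
  V3: {t1,t3,t6,t12,t13,t17,t18,t24,t26,t27,t29,t32}
  V4: {t3,t5,t10,t11,t13,t14,t15,t22,t28,t29,t31}
  V5: {t1,t2,t4,t6,t9,t10,t11,t20,t25,t27,t28}
  V6: {t3,t4,t5,t6,t7,t9,t14,t16,t17,t21,t30,t33,t34}
  V12: {t16,t19,t26}
  V13: {t12,t26,t29}
  V14: {t22,t28,t29}
  V15: {t2,t9,t28}
  V16: {t9,t16,t34}
  V23: {t18,t26,t27}
  V24: {t5,t10,t15}
  V25: {t10,t20,t27}
  V26: {t5,t16,t30}
  V34: {t3,t13,t29}
  V35: {t1,t6,t27}
  V36: {t3,t6,t17}
  V45: {t10,t11,t28}
  V46: {t3,t5,t14}
  V56: {t4,t6,t9}
  V123: {t26}
  V126: {t16}
  V134: {t29}
  V145: {t28}
  V156: {t9}
  V235: {t27}
  V245: {t10}
  V246: {t5}
  V346: {t3}
  V356: {t6}
C dims 6,15,10; δ0: rk 5, SNF 1^5; δ1: rk 10, SNF 1^9·2
degree 0: 6−5−0 = 1 → Ȟ^0 ≅ Z
degree 1: 15−10−5 = 0 → Ȟ^1 ≅ 0
degree 2: 10−0−10 = 0 plus torsion [2] → Ȟ^2 ≅ Z/2

Ȟ^0(U;F) ≅ Z,  Ȟ^1(U;F) ≅ 0,  Ȟ^2(U;F) ≅ Z/2


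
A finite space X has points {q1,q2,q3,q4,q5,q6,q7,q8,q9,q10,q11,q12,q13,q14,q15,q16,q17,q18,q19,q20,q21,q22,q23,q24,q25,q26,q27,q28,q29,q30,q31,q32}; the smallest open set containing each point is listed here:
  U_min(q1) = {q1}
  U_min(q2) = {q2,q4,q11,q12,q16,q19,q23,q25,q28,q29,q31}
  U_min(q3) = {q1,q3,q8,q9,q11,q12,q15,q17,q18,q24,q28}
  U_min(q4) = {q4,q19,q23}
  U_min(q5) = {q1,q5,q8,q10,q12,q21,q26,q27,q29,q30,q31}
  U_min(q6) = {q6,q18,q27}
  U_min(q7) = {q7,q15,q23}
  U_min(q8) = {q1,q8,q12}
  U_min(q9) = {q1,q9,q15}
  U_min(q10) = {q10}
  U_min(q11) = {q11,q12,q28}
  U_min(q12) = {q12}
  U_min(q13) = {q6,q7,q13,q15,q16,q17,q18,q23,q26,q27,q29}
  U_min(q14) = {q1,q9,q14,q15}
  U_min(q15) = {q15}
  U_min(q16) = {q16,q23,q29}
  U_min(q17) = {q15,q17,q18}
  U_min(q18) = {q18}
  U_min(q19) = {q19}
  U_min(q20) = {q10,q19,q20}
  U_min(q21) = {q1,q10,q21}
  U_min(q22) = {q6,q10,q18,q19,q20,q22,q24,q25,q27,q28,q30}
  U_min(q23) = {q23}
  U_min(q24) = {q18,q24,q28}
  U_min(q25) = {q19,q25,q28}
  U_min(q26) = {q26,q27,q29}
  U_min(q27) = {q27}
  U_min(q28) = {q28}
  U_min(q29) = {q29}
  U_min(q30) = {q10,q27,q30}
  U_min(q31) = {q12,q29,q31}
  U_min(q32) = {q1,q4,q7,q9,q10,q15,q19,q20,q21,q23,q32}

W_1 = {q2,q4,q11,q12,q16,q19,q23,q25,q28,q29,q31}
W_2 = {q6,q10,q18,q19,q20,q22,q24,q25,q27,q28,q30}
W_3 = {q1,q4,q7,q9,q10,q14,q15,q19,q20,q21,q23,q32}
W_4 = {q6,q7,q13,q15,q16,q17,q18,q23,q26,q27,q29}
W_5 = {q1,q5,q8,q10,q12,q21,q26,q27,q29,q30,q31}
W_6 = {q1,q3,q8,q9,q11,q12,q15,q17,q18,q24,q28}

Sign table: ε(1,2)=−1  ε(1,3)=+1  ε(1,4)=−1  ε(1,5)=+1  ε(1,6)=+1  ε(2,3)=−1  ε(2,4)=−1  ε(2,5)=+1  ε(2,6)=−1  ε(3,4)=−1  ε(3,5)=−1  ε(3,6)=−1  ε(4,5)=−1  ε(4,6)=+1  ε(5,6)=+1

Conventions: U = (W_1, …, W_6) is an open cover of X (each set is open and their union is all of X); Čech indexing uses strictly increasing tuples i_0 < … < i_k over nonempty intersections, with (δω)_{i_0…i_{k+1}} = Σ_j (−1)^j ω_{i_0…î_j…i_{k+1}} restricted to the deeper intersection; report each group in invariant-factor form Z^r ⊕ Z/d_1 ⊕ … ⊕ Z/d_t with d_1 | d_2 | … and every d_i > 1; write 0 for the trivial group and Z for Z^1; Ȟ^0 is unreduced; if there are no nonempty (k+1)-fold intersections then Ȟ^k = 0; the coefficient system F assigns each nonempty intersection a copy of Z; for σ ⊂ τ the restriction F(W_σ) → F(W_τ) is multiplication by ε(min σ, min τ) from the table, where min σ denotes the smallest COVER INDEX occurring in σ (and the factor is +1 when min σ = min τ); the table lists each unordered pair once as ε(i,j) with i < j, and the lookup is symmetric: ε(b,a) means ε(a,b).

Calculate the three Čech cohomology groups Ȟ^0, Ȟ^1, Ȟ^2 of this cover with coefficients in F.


nonempty overlaps:
  W12={q19,q25,q28} W13={q4,q19,q23} W14={q16,q23,q29} W15={q12,q29,q31} W16={q11,q12,q28} W23={q10,q19,q20} W24={q6,q18,q27} W25={q10,q27,q30} W26={q18,q24,q28} W34={q7,q15,q23} W35={q1,q10,q21} W36={q1,q9,q15} W45={q26,q27,q29} W46={q15,q17,q18} W56={q1,q8,q12}
  W123={q19} W126={q28} W134={q23} W145={q29} W156={q12} W235={q10} W245={q27} W246={q18} W346={q15} W356={q1}
C dims 6,15,10; δ0: rk 6, SNF 1^5·2; δ1: rk 9, SNF 1^9
degree 0: 6−6−0 = 0 → Ȟ^0 ≅ 0
degree 1: 15−9−6 = 0 plus torsion [2] → Ȟ^1 ≅ Z/2
degree 2: 10−0−9 = 1 → Ȟ^2 ≅ Z

Ȟ^0 = 0, Ȟ^1 = Z/2, Ȟ^2 = Z


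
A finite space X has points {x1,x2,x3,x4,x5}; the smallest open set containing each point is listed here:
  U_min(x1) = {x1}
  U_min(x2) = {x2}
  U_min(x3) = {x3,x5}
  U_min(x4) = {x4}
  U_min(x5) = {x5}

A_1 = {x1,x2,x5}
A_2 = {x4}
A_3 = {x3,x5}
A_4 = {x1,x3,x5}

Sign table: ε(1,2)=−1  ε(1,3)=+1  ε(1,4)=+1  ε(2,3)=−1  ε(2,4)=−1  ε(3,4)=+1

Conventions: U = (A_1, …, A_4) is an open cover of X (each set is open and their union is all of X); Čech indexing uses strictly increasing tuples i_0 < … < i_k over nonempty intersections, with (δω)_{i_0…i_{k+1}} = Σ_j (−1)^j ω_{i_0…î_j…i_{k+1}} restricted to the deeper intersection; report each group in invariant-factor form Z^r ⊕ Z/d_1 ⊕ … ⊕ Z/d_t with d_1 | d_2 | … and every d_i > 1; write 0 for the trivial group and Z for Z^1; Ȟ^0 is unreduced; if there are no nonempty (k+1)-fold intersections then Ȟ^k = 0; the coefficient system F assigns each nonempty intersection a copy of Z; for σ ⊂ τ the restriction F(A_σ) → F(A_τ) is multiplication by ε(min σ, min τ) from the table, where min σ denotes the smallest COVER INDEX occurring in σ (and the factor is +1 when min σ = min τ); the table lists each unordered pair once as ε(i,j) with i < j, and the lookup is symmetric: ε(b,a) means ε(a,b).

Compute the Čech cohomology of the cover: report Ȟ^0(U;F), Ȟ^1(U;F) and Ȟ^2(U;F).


intersection data:
  A13={x5} A14={x1,x5} A34={x3,x5}
  A134={x5}
C dims 4,3,1; δ0: rk 2, SNF 1^2; δ1: rk 1, SNF 1^1
Ȟ^0 = (4 − 2) − 0 = 2, so Ȟ^0 ≅ Z^2
Ȟ^1 = (3 − 1) − 2 = 0, so Ȟ^1 ≅ 0
Ȟ^2 = (1 − 0) − 1 = 0, so Ȟ^2 ≅ 0

Ȟ^0(U;F) ≅ Z^2; Ȟ^1(U;F) ≅ 0; Ȟ^2(U;F) ≅ 0


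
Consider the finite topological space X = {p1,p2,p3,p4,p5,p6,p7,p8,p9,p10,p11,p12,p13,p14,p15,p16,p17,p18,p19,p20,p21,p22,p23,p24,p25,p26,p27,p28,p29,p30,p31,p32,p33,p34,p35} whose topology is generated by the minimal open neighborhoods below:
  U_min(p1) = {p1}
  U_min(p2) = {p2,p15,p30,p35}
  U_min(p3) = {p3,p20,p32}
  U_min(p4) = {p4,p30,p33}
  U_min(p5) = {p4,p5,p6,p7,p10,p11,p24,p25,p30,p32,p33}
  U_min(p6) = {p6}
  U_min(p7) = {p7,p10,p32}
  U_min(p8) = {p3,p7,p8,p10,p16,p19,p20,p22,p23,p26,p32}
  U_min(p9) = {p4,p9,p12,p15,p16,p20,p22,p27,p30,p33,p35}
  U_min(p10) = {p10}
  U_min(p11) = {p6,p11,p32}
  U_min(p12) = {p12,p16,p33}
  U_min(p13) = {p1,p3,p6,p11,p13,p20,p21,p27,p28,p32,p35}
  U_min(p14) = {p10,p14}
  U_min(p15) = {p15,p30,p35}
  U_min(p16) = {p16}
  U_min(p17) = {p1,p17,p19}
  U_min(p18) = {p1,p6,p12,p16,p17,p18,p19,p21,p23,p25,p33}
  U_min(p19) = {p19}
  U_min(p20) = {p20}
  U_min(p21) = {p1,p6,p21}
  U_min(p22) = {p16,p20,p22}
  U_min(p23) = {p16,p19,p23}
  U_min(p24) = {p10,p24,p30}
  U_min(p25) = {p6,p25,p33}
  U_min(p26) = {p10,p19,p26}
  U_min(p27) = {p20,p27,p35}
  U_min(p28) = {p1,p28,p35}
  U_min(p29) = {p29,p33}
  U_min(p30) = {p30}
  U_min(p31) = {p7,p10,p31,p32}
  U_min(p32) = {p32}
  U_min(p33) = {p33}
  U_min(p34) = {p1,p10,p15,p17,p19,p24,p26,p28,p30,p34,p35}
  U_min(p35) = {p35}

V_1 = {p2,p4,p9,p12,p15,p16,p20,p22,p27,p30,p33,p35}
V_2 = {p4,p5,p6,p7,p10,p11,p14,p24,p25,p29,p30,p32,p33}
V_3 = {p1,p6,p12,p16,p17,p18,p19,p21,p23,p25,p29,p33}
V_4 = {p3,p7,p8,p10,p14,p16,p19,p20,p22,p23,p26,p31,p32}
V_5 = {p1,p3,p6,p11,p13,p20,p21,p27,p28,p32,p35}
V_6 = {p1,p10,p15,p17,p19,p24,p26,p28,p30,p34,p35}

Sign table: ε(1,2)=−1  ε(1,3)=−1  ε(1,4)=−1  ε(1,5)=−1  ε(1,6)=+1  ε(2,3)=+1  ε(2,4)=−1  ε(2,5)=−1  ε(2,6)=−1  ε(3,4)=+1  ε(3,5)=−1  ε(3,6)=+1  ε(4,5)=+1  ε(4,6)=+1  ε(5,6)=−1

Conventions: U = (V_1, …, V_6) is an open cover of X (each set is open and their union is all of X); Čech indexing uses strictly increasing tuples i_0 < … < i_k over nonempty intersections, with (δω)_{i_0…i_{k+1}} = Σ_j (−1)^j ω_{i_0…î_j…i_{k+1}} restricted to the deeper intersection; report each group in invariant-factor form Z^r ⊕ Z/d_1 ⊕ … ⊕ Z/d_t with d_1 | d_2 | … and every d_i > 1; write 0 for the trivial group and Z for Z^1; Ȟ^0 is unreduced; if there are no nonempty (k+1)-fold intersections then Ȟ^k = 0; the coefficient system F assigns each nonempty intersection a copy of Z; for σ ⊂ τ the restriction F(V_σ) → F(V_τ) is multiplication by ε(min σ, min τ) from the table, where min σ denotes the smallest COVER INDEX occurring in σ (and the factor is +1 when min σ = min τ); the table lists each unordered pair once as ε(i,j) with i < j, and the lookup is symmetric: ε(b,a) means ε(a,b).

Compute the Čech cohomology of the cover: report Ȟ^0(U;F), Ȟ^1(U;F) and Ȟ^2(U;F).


Ȟ^0(U;F) ≅ 0, Ȟ^1(U;F) ≅ Z/2 and Ȟ^2(U;F) ≅ Z

nonempty intersections:
  V12={p4,p30,p33} V13={p12,p16,p33} V14={p16,p20,p22} V15={p20,p27,p35} V16={p15,p30,p35} V23={p6,p25,p29,p33} V24={p7,p10,p14,p32} V25={p6,p11,p32} V26={p10,p24,p30} V34={p16,p19,p23} V35={p1,p6,p21} V36={p1,p17,p19} V45={p3,p20,p32} V46={p10,p19,p26} V56={p1,p28,p35}
  V123={p33} V126={p30} V134={p16} V145={p20} V156={p35} V235={p6} V245={p32} V246={p10} V346={p19} V356={p1}
C dims 6,15,10; δ0: rk 6, SNF 1^5·2; δ1: rk 9, SNF 1^9
Ȟ^0: (6−6)−0=0 ⇒ 0
Ȟ^1: (15−9)−6=0 plus torsion [2] ⇒ Z/2
Ȟ^2: (10−0)−9=1 ⇒ Z


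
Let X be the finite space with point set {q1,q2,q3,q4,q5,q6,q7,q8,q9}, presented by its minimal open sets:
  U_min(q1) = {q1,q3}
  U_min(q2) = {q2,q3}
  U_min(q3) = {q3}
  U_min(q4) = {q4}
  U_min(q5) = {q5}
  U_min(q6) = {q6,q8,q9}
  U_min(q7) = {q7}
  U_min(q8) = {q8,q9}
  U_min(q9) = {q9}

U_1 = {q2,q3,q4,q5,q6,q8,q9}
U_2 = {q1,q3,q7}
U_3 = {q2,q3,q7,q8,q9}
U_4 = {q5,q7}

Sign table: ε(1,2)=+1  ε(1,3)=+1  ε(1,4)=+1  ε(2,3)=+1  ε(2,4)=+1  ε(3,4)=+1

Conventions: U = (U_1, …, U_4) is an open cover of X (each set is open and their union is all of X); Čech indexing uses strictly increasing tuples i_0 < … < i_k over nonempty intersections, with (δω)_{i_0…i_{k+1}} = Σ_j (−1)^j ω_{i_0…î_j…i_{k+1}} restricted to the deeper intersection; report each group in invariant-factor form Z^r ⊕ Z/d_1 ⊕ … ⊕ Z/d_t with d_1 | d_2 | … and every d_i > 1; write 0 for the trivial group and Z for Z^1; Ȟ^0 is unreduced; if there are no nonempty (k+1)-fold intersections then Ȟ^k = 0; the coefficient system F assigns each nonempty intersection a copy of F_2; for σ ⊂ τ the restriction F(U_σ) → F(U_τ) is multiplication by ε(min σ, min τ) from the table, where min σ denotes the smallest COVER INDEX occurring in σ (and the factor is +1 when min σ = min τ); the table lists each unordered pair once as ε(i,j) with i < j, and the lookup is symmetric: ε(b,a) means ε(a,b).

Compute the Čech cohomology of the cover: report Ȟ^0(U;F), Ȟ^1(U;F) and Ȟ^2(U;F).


cover nerve:
  U12={q3} U13={q2,q3,q8,q9} U14={q5} U23={q3,q7} U24={q7} U34={q7}
  U123={q3} U234={q7}
C dims 4,6,2; δ0: rk_F2 3; δ1: rk_F2 2
Ȟ^0: (4−3)−0=1 ⇒ Z/2
Ȟ^1: (6−2)−3=1 ⇒ Z/2
Ȟ^2: (2−0)−2=0 ⇒ 0

Ȟ^0(U;F) ≅ Z/2, Ȟ^1(U;F) ≅ Z/2 and Ȟ^2(U;F) ≅ 0


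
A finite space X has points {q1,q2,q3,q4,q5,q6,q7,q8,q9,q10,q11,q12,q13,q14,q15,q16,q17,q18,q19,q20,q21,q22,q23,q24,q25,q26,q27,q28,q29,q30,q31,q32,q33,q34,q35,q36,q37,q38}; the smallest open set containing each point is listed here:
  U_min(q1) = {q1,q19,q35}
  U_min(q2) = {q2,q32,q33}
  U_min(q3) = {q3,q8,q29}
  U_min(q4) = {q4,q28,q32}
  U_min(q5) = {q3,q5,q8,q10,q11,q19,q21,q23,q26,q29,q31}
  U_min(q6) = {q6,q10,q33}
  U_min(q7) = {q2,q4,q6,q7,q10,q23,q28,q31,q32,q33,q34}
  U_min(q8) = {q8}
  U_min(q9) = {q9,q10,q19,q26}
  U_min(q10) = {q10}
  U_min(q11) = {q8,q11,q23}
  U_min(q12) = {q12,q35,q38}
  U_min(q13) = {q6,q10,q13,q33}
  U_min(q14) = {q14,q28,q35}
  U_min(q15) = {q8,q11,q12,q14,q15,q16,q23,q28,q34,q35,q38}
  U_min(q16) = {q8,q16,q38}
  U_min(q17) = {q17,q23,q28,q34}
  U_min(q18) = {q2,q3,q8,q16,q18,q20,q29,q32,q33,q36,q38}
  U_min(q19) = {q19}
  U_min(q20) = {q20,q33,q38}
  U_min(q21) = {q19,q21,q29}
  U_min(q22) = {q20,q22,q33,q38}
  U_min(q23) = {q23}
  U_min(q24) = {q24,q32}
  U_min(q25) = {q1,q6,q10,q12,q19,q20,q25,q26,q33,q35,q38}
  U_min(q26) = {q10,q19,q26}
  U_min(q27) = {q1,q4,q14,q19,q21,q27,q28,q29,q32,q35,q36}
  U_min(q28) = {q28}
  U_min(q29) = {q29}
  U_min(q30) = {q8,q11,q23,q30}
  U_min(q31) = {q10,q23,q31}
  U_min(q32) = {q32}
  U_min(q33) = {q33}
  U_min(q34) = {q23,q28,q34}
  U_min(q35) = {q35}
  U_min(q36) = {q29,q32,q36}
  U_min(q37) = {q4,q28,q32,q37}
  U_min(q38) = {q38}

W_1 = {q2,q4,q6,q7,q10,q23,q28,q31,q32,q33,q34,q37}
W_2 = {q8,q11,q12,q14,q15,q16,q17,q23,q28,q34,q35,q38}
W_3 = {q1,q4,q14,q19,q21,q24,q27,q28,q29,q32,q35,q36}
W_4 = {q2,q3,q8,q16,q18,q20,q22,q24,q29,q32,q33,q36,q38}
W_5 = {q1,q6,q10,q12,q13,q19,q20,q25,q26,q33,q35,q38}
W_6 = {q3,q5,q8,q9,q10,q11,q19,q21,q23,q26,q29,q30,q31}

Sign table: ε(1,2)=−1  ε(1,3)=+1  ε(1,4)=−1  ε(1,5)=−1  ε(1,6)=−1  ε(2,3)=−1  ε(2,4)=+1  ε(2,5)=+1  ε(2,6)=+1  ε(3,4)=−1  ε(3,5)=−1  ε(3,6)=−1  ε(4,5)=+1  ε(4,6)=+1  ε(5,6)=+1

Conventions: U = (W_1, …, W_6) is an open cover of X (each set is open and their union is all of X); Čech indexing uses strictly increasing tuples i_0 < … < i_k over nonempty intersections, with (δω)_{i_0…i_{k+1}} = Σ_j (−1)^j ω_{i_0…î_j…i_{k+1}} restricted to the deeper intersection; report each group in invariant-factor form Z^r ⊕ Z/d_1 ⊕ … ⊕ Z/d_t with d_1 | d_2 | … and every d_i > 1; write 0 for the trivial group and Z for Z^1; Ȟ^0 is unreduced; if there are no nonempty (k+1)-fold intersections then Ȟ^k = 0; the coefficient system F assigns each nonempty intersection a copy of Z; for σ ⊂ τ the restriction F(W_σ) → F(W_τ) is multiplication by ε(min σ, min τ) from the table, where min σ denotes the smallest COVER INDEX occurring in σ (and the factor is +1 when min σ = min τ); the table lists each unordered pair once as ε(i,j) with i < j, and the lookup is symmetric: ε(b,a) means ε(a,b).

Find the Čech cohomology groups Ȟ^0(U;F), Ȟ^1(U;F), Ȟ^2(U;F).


Ȟ^0 ≅ Z,  Ȟ^1 ≅ 0,  Ȟ^2 ≅ Z/2

intersection data:
  W12={q23,q28,q34} W13={q4,q28,q32} W14={q2,q32,q33} W15={q6,q10,q33} W16={q10,q23,q31} W23={q14,q28,q35} W24={q8,q16,q38} W25={q12,q35,q38} W26={q8,q11,q23} W34={q24,q29,q32,q36} W35={q1,q19,q35} W36={q19,q21,q29} W45={q20,q33,q38} W46={q3,q8,q29} W56={q10,q19,q26}
  W123={q28} W126={q23} W134={q32} W145={q33} W156={q10} W235={q35} W245={q38} W246={q8} W346={q29} W356={q19}
C dims 6,15,10; δ0: rk 5, SNF 1^5; δ1: rk 10, SNF 1^9·2
Ȟ^0 = (6 − 5) − 0 = 1, so Ȟ^0 ≅ Z
Ȟ^1 = (15 − 10) − 5 = 0, so Ȟ^1 ≅ 0
Ȟ^2 = (10 − 0) − 10 = 0 plus torsion [2], so Ȟ^2 ≅ Z/2


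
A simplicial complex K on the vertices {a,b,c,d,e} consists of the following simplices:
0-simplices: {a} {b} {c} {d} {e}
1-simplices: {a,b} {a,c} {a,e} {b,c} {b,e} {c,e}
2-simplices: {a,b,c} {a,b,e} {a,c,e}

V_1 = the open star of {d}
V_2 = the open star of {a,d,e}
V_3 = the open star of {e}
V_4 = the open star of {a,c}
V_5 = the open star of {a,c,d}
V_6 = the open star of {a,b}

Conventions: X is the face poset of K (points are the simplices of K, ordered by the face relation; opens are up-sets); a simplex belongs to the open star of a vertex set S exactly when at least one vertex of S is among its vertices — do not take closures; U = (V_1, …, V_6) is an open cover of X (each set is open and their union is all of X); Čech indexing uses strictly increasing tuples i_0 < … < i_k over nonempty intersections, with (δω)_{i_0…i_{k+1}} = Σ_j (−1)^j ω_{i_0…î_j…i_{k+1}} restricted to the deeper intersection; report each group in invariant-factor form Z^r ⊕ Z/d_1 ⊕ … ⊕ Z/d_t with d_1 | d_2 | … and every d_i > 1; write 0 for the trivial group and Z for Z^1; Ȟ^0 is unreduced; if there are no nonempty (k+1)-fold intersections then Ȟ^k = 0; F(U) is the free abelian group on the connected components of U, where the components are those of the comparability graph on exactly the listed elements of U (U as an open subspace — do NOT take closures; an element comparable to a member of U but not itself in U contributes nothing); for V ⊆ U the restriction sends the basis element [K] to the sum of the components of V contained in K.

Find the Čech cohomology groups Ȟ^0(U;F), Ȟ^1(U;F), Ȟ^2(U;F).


nonempty overlaps:
  V1={{d}} V2={{a},{d},{e},{a,b},{a,c},{a,e},{b,e},{c,e},{a,b,c},{a,b,e},{a,c,e}} V3={{e},{a,e},{b,e},{c,e},{a,b,e},{a,c,e}} V4={{a},{c},{a,b},{a,c},{a,e},{b,c},{c,e},{a,b,c},{a,b,e},{a,c,e}} V5={{a},{c},{d},{a,b},{a,c},{a,e},{b,c},{c,e},{a,b,c},{a,b,e},{a,c,e}} V6={{a},{b},{a,b},{a,c},{a,e},{b,c},{b,e},{a,b,c},{a,b,e},{a,c,e}}
  V12={{d}} V15={{d}} V23={{e},{a,e},{b,e},{c,e},{a,b,e},{a,c,e}} V24={{a},{a,b},{a,c},{a,e},{c,e},{a,b,c},{a,b,e},{a,c,e}} V25={{a},{d},{a,b},{a,c},{a,e},{c,e},{a,b,c},{a,b,e},{a,c,e}} V26={{a},{a,b},{a,c},{a,e},{b,e},{a,b,c},{a,b,e},{a,c,e}} V34={{a,e},{c,e},{a,b,e},{a,c,e}} V35={{a,e},{c,e},{a,b,e},{a,c,e}} V36={{a,e},{b,e},{a,b,e},{a,c,e}} V45={{a},{c},{a,b},{a,c},{a,e},{b,c},{c,e},{a,b,c},{a,b,e},{a,c,e}} V46={{a},{a,b},{a,c},{a,e},{b,c},{a,b,c},{a,b,e},{a,c,e}} V56={{a},{a,b},{a,c},{a,e},{b,c},{a,b,c},{a,b,e},{a,c,e}}
  V125={{d}} V234={{a,e},{c,e},{a,b,e},{a,c,e}} V235={{a,e},{c,e},{a,b,e},{a,c,e}} V236={{a,e},{b,e},{a,b,e},{a,c,e}} V245={{a},{a,b},{a,c},{a,e},{c,e},{a,b,c},{a,b,e},{a,c,e}} V246={{a},{a,b},{a,c},{a,e},{a,b,c},{a,b,e},{a,c,e}} V256={{a},{a,b},{a,c},{a,e},{a,b,c},{a,b,e},{a,c,e}} V345={{a,e},{c,e},{a,b,e},{a,c,e}} V346={{a,e},{a,b,e},{a,c,e}} V356={{a,e},{a,b,e},{a,c,e}} V456={{a},{a,b},{a,c},{a,e},{b,c},{a,b,c},{a,b,e},{a,c,e}}
  V2345={{a,e},{c,e},{a,b,e},{a,c,e}} V2346={{a,e},{a,b,e},{a,c,e}} V2356={{a,e},{a,b,e},{a,c,e}} V2456={{a},{a,b},{a,c},{a,e},{a,b,c},{a,b,e},{a,c,e}} V3456={{a,e},{a,b,e},{a,c,e}}
  V23456={{a,e},{a,b,e},{a,c,e}}
components per intersection:
  V1: {{d}}
  V2: {{a},{e},{a,b},{a,c},{a,e},{b,e},{c,e},{a,b,c},{a,b,e},{a,c,e}} {{d}}
  V3: {{e},{a,e},{b,e},{c,e},{a,b,e},{a,c,e}}
  V4: {{a},{c},{a,b},{a,c},{a,e},{b,c},{c,e},{a,b,c},{a,b,e},{a,c,e}}
  V5: {{a},{c},{a,b},{a,c},{a,e},{b,c},{c,e},{a,b,c},{a,b,e},{a,c,e}} {{d}}
  V6: {{a},{b},{a,b},{a,c},{a,e},{b,c},{b,e},{a,b,c},{a,b,e},{a,c,e}}
  V12: {{d}}
  V15: {{d}}
  V23: {{e},{a,e},{b,e},{c,e},{a,b,e},{a,c,e}}
  V24: {{a},{a,b},{a,c},{a,e},{c,e},{a,b,c},{a,b,e},{a,c,e}}
  V25: {{a},{a,b},{a,c},{a,e},{c,e},{a,b,c},{a,b,e},{a,c,e}} {{d}}
  V26: {{a},{a,b},{a,c},{a,e},{b,e},{a,b,c},{a,b,e},{a,c,e}}
  V34: {{a,e},{c,e},{a,b,e},{a,c,e}}
  V35: {{a,e},{c,e},{a,b,e},{a,c,e}}
  V36: {{a,e},{b,e},{a,b,e},{a,c,e}}
  V45: {{a},{c},{a,b},{a,c},{a,e},{b,c},{c,e},{a,b,c},{a,b,e},{a,c,e}}
  V46: {{a},{a,b},{a,c},{a,e},{b,c},{a,b,c},{a,b,e},{a,c,e}}
  V56: {{a},{a,b},{a,c},{a,e},{b,c},{a,b,c},{a,b,e},{a,c,e}}
  V125: {{d}}
  V234: {{a,e},{c,e},{a,b,e},{a,c,e}}
  V235: {{a,e},{c,e},{a,b,e},{a,c,e}}
  V236: {{a,e},{b,e},{a,b,e},{a,c,e}}
  V245: {{a},{a,b},{a,c},{a,e},{c,e},{a,b,c},{a,b,e},{a,c,e}}
  V246: {{a},{a,b},{a,c},{a,e},{a,b,c},{a,b,e},{a,c,e}}
  V256: {{a},{a,b},{a,c},{a,e},{a,b,c},{a,b,e},{a,c,e}}
  V345: {{a,e},{c,e},{a,b,e},{a,c,e}}
  V346: {{a,e},{a,b,e},{a,c,e}}
  V356: {{a,e},{a,b,e},{a,c,e}}
  V456: {{a},{a,b},{a,c},{a,e},{b,c},{a,b,c},{a,b,e},{a,c,e}}
  V2345: {{a,e},{c,e},{a,b,e},{a,c,e}}
  V2346: {{a,e},{a,b,e},{a,c,e}}
  V2356: {{a,e},{a,b,e},{a,c,e}}
  V2456: {{a},{a,b},{a,c},{a,e},{a,b,c},{a,b,e},{a,c,e}}
  V3456: {{a,e},{a,b,e},{a,c,e}}
  V23456: {{a,e},{a,b,e},{a,c,e}}
C dims 8,13,11,5; δ0: rk 6, SNF 1^6; δ1: rk 7, SNF 1^7; δ2: rk 4, SNF 1^4
degree 0: 8−6−0 = 2 → Ȟ^0 ≅ Z^2
degree 1: 13−7−6 = 0 → Ȟ^1 ≅ 0
degree 2: 11−4−7 = 0 → Ȟ^2 ≅ 0

Ȟ^0 ≅ Z^2, Ȟ^1 ≅ 0 and Ȟ^2 ≅ 0


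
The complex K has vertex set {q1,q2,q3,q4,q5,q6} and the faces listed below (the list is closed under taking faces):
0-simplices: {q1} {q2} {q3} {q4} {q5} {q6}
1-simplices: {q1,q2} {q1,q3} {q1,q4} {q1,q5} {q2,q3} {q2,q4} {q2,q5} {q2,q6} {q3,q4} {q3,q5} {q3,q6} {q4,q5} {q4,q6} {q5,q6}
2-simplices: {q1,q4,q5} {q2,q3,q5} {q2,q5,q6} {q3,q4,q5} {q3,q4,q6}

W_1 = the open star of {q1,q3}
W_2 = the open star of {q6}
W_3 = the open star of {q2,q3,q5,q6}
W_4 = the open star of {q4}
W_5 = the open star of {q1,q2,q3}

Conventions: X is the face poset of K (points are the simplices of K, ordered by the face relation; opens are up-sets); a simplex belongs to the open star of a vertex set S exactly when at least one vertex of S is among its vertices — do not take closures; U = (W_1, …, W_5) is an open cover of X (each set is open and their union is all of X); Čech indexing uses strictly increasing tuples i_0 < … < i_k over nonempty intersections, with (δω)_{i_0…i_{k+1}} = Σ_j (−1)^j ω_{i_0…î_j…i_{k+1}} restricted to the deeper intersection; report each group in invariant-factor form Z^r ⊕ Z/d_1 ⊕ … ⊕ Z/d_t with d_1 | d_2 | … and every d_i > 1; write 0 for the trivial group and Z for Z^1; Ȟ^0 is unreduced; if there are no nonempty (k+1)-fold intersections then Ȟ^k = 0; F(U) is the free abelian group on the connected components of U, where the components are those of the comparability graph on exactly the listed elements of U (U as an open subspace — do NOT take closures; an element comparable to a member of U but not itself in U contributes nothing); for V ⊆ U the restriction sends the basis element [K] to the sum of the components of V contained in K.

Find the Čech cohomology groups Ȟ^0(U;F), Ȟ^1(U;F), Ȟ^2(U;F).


nonempty intersections:
  W1={{q1},{q3},{q1,q2},{q1,q3},{q1,q4},{q1,q5},{q2,q3},{q3,q4},{q3,q5},{q3,q6},{q1,q4,q5},{q2,q3,q5},{q3,q4,q5},{q3,q4,q6}} W2={{q6},{q2,q6},{q3,q6},{q4,q6},{q5,q6},{q2,q5,q6},{q3,q4,q6}} W3={{q2},{q3},{q5},{q6},{q1,q2},{q1,q3},{q1,q5},{q2,q3},{q2,q4},{q2,q5},{q2,q6},{q3,q4},{q3,q5},{q3,q6},{q4,q5},{q4,q6},{q5,q6},{q1,q4,q5},{q2,q3,q5},{q2,q5,q6},{q3,q4,q5},{q3,q4,q6}} W4={{q4},{q1,q4},{q2,q4},{q3,q4},{q4,q5},{q4,q6},{q1,q4,q5},{q3,q4,q5},{q3,q4,q6}} W5={{q1},{q2},{q3},{q1,q2},{q1,q3},{q1,q4},{q1,q5},{q2,q3},{q2,q4},{q2,q5},{q2,q6},{q3,q4},{q3,q5},{q3,q6},{q1,q4,q5},{q2,q3,q5},{q2,q5,q6},{q3,q4,q5},{q3,q4,q6}}
  W12={{q3,q6},{q3,q4,q6}} W13={{q3},{q1,q2},{q1,q3},{q1,q5},{q2,q3},{q3,q4},{q3,q5},{q3,q6},{q1,q4,q5},{q2,q3,q5},{q3,q4,q5},{q3,q4,q6}} W14={{q1,q4},{q3,q4},{q1,q4,q5},{q3,q4,q5},{q3,q4,q6}} W15={{q1},{q3},{q1,q2},{q1,q3},{q1,q4},{q1,q5},{q2,q3},{q3,q4},{q3,q5},{q3,q6},{q1,q4,q5},{q2,q3,q5},{q3,q4,q5},{q3,q4,q6}} W23={{q6},{q2,q6},{q3,q6},{q4,q6},{q5,q6},{q2,q5,q6},{q3,q4,q6}} W24={{q4,q6},{q3,q4,q6}} W25={{q2,q6},{q3,q6},{q2,q5,q6},{q3,q4,q6}} W34={{q2,q4},{q3,q4},{q4,q5},{q4,q6},{q1,q4,q5},{q3,q4,q5},{q3,q4,q6}} W35={{q2},{q3},{q1,q2},{q1,q3},{q1,q5},{q2,q3},{q2,q4},{q2,q5},{q2,q6},{q3,q4},{q3,q5},{q3,q6},{q1,q4,q5},{q2,q3,q5},{q2,q5,q6},{q3,q4,q5},{q3,q4,q6}} W45={{q1,q4},{q2,q4},{q3,q4},{q1,q4,q5},{q3,q4,q5},{q3,q4,q6}}
  W123={{q3,q6},{q3,q4,q6}} W124={{q3,q4,q6}} W125={{q3,q6},{q3,q4,q6}} W134={{q3,q4},{q1,q4,q5},{q3,q4,q5},{q3,q4,q6}} W135={{q3},{q1,q2},{q1,q3},{q1,q5},{q2,q3},{q3,q4},{q3,q5},{q3,q6},{q1,q4,q5},{q2,q3,q5},{q3,q4,q5},{q3,q4,q6}} W145={{q1,q4},{q3,q4},{q1,q4,q5},{q3,q4,q5},{q3,q4,q6}} W234={{q4,q6},{q3,q4,q6}} W235={{q2,q6},{q3,q6},{q2,q5,q6},{q3,q4,q6}} W245={{q3,q4,q6}} W345={{q2,q4},{q3,q4},{q1,q4,q5},{q3,q4,q5},{q3,q4,q6}}
  W1234={{q3,q4,q6}} W1235={{q3,q6},{q3,q4,q6}} W1245={{q3,q4,q6}} W1345={{q3,q4},{q1,q4,q5},{q3,q4,q5},{q3,q4,q6}} W2345={{q3,q4,q6}}
  W12345={{q3,q4,q6}}
components per intersection:
  W1: {{q1},{q3},{q1,q2},{q1,q3},{q1,q4},{q1,q5},{q2,q3},{q3,q4},{q3,q5},{q3,q6},{q1,q4,q5},{q2,q3,q5},{q3,q4,q5},{q3,q4,q6}}
  W2: {{q6},{q2,q6},{q3,q6},{q4,q6},{q5,q6},{q2,q5,q6},{q3,q4,q6}}
  W3: {{q2},{q3},{q5},{q6},{q1,q2},{q1,q3},{q1,q5},{q2,q3},{q2,q4},{q2,q5},{q2,q6},{q3,q4},{q3,q5},{q3,q6},{q4,q5},{q4,q6},{q5,q6},{q1,q4,q5},{q2,q3,q5},{q2,q5,q6},{q3,q4,q5},{q3,q4,q6}}
  W4: {{q4},{q1,q4},{q2,q4},{q3,q4},{q4,q5},{q4,q6},{q1,q4,q5},{q3,q4,q5},{q3,q4,q6}}
  W5: {{q1},{q2},{q3},{q1,q2},{q1,q3},{q1,q4},{q1,q5},{q2,q3},{q2,q4},{q2,q5},{q2,q6},{q3,q4},{q3,q5},{q3,q6},{q1,q4,q5},{q2,q3,q5},{q2,q5,q6},{q3,q4,q5},{q3,q4,q6}}
  W12: {{q3,q6},{q3,q4,q6}}
  W13: {{q3},{q1,q3},{q2,q3},{q3,q4},{q3,q5},{q3,q6},{q2,q3,q5},{q3,q4,q5},{q3,q4,q6}} {{q1,q2}} {{q1,q5},{q1,q4,q5}}
  W14: {{q1,q4},{q1,q4,q5}} {{q3,q4},{q3,q4,q5},{q3,q4,q6}}
  W15: {{q1},{q3},{q1,q2},{q1,q3},{q1,q4},{q1,q5},{q2,q3},{q3,q4},{q3,q5},{q3,q6},{q1,q4,q5},{q2,q3,q5},{q3,q4,q5},{q3,q4,q6}}
  W23: {{q6},{q2,q6},{q3,q6},{q4,q6},{q5,q6},{q2,q5,q6},{q3,q4,q6}}
  W24: {{q4,q6},{q3,q4,q6}}
  W25: {{q2,q6},{q2,q5,q6}} {{q3,q6},{q3,q4,q6}}
  W34: {{q2,q4}} {{q3,q4},{q4,q5},{q4,q6},{q1,q4,q5},{q3,q4,q5},{q3,q4,q6}}
  W35: {{q2},{q3},{q1,q2},{q1,q3},{q2,q3},{q2,q4},{q2,q5},{q2,q6},{q3,q4},{q3,q5},{q3,q6},{q2,q3,q5},{q2,q5,q6},{q3,q4,q5},{q3,q4,q6}} {{q1,q5},{q1,q4,q5}}
  W45: {{q1,q4},{q1,q4,q5}} {{q2,q4}} {{q3,q4},{q3,q4,q5},{q3,q4,q6}}
  W123: {{q3,q6},{q3,q4,q6}}
  W124: {{q3,q4,q6}}
  W125: {{q3,q6},{q3,q4,q6}}
  W134: {{q3,q4},{q3,q4,q5},{q3,q4,q6}} {{q1,q4,q5}}
  W135: {{q3},{q1,q3},{q2,q3},{q3,q4},{q3,q5},{q3,q6},{q2,q3,q5},{q3,q4,q5},{q3,q4,q6}} {{q1,q2}} {{q1,q5},{q1,q4,q5}}
  W145: {{q1,q4},{q1,q4,q5}} {{q3,q4},{q3,q4,q5},{q3,q4,q6}}
  W234: {{q4,q6},{q3,q4,q6}}
  W235: {{q2,q6},{q2,q5,q6}} {{q3,q6},{q3,q4,q6}}
  W245: {{q3,q4,q6}}
  W345: {{q2,q4}} {{q3,q4},{q3,q4,q5},{q3,q4,q6}} {{q1,q4,q5}}
  W1234: {{q3,q4,q6}}
  W1235: {{q3,q6},{q3,q4,q6}}
  W1245: {{q3,q4,q6}}
  W1345: {{q3,q4},{q3,q4,q5},{q3,q4,q6}} {{q1,q4,q5}}
  W2345: {{q3,q4,q6}}
  W12345: {{q3,q4,q6}}
C dims 5,18,17,6; δ0: rk 4, SNF 1^4; δ1: rk 12, SNF 1^12; δ2: rk 5, SNF 1^5
Ȟ^0: (5−4)−0=1 ⇒ Z
Ȟ^1: (18−12)−4=2 ⇒ Z^2
Ȟ^2: (17−5)−12=0 ⇒ 0

Ȟ^0(U;F) ≅ Z,  Ȟ^1(U;F) ≅ Z^2,  Ȟ^2(U;F) ≅ 0


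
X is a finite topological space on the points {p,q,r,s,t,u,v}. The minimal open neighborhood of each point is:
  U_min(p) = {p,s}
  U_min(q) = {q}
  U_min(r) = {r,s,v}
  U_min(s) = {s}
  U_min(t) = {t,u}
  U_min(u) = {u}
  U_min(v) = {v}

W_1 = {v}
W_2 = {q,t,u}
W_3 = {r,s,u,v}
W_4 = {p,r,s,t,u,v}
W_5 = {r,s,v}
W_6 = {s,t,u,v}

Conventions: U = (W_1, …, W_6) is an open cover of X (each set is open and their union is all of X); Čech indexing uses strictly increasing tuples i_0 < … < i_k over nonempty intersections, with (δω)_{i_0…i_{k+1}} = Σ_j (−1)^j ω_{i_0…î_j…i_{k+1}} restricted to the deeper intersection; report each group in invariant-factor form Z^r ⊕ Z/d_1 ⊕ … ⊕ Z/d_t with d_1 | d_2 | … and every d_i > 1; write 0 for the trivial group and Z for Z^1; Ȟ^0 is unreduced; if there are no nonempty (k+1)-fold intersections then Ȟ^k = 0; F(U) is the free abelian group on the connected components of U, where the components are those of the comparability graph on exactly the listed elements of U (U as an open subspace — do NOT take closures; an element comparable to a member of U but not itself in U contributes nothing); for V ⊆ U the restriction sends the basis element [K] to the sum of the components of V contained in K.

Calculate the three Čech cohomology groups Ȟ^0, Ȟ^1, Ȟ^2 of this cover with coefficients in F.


nonempty intersections:
  W13={v} W14={v} W15={v} W16={v} W23={u} W24={t,u} W26={t,u} W34={r,s,u,v} W35={r,s,v} W36={s,u,v} W45={r,s,v} W46={s,t,u,v} W56={s,v}
  W134={v} W135={v} W136={v} W145={v} W146={v} W156={v} W234={u} W236={u} W246={t,u} W345={r,s,v} W346={s,u,v} W356={s,v} W456={s,v}
  W1345={v} W1346={v} W1356={v} W1456={v} W2346={u} W3456={s,v}
  W13456={v}
components per intersection:
  W1: {v}
  W2: {q} {t,u}
  W3: {r,s,v} {u}
  W4: {p,r,s,v} {t,u}
  W5: {r,s,v}
  W6: {s} {t,u} {v}
  W13: {v}
  W14: {v}
  W15: {v}
  W16: {v}
  W23: {u}
  W24: {t,u}
  W26: {t,u}
  W34: {r,s,v} {u}
  W35: {r,s,v}
  W36: {s} {u} {v}
  W45: {r,s,v}
  W46: {s} {t,u} {v}
  W56: {s} {v}
  W134: {v}
  W135: {v}
  W136: {v}
  W145: {v}
  W146: {v}
  W156: {v}
  W234: {u}
  W236: {u}
  W246: {t,u}
  W345: {r,s,v}
  W346: {s} {u} {v}
  W356: {s} {v}
  W456: {s} {v}
  W1345: {v}
  W1346: {v}
  W1356: {v}
  W1456: {v}
  W2346: {u}
  W3456: {s} {v}
  W13456: {v}
C dims 11,19,17,7; δ0: rk 8, SNF 1^8; δ1: rk 11, SNF 1^11; δ2: rk 6, SNF 1^6
Ȟ^0: (11−8)−0=3 ⇒ Z^3
Ȟ^1: (19−11)−8=0 ⇒ 0
Ȟ^2: (17−6)−11=0 ⇒ 0

Ȟ^0 ≅ Z^3, Ȟ^1 ≅ 0 and Ȟ^2 ≅ 0


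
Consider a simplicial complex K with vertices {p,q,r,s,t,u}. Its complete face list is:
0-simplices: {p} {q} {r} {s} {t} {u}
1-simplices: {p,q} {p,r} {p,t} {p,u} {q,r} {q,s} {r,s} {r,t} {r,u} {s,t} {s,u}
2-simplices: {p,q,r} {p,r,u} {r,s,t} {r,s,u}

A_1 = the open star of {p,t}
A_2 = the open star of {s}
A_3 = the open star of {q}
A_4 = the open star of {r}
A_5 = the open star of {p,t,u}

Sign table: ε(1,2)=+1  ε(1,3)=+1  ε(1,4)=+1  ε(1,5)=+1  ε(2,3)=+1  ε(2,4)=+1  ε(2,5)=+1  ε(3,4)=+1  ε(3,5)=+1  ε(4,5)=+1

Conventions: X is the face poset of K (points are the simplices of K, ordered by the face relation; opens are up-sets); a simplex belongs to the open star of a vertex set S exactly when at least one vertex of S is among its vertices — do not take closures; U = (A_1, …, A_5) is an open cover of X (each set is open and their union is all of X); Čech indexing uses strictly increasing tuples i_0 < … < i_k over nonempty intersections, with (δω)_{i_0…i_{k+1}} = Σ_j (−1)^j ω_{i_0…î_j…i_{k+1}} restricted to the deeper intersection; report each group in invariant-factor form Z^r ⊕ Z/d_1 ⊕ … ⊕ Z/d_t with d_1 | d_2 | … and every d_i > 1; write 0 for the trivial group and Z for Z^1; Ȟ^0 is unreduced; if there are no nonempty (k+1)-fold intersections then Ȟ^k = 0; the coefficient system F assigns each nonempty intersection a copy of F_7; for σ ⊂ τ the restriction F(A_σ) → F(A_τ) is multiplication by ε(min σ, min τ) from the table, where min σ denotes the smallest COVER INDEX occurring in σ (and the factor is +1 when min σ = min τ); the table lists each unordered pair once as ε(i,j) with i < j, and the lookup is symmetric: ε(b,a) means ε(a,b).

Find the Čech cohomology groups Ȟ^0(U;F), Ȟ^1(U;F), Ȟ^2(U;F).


Ȟ^0 ≅ Z/7; Ȟ^1 ≅ Z/7; Ȟ^2 ≅ 0

nonempty intersections:
  A1={{p},{t},{p,q},{p,r},{p,t},{p,u},{r,t},{s,t},{p,q,r},{p,r,u},{r,s,t}} A2={{s},{q,s},{r,s},{s,t},{s,u},{r,s,t},{r,s,u}} A3={{q},{p,q},{q,r},{q,s},{p,q,r}} A4={{r},{p,r},{q,r},{r,s},{r,t},{r,u},{p,q,r},{p,r,u},{r,s,t},{r,s,u}} A5={{p},{t},{u},{p,q},{p,r},{p,t},{p,u},{r,t},{r,u},{s,t},{s,u},{p,q,r},{p,r,u},{r,s,t},{r,s,u}}
  A12={{s,t},{r,s,t}} A13={{p,q},{p,q,r}} A14={{p,r},{r,t},{p,q,r},{p,r,u},{r,s,t}} A15={{p},{t},{p,q},{p,r},{p,t},{p,u},{r,t},{s,t},{p,q,r},{p,r,u},{r,s,t}} A23={{q,s}} A24={{r,s},{r,s,t},{r,s,u}} A25={{s,t},{s,u},{r,s,t},{r,s,u}} A34={{q,r},{p,q,r}} A35={{p,q},{p,q,r}} A45={{p,r},{r,t},{r,u},{p,q,r},{p,r,u},{r,s,t},{r,s,u}}
  A124={{r,s,t}} A125={{s,t},{r,s,t}} A134={{p,q,r}} A135={{p,q},{p,q,r}} A145={{p,r},{r,t},{p,q,r},{p,r,u},{r,s,t}} A245={{r,s,t},{r,s,u}} A345={{p,q,r}}
  A1245={{r,s,t}} A1345={{p,q,r}}
C dims 5,10,7,2; δ0: rk_F7 4; δ1: rk_F7 5; δ2: rk_F7 2
Ȟ^0: (5−4)−0=1 ⇒ Z/7
Ȟ^1: (10−5)−4=1 ⇒ Z/7
Ȟ^2: (7−2)−5=0 ⇒ 0
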